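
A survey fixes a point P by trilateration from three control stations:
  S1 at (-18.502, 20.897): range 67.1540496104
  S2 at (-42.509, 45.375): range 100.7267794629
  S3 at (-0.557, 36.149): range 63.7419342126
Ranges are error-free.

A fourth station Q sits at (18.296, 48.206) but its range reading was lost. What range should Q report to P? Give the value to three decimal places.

eq1: (x + 18.502)² + (y − 20.897)² = 67.1540496104²
eq2: (x + 42.509)² + (y − 45.375)² = 100.7267794629²
eq3: (x + 0.557)² + (y − 36.149)² = 63.7419342126²
eq3−eq1, eq3−eq2 (x²,y² cancel):
  -35.890·x − 30.504·y = -974.684039
  -83.904·x + 18.452·y = -3524.004668
det = -35.890·18.452 − -30.504·-83.904 = -3221.649896
x = (-974.684039·18.452 − -30.504·-3524.004668) / -3221.649896 = 38.949331
y = (-35.890·-3524.004668 − -974.684039·-83.904) / -3221.649896 = -13.873835
|P − Q| = √((38.949331 − 18.296)² + (-13.873835 − 48.206)²) = 65.425270

65.425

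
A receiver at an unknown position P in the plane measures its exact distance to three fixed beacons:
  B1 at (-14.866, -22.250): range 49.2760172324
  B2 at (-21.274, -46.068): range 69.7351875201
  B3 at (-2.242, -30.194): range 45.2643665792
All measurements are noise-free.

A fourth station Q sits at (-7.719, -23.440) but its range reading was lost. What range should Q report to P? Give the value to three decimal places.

44.264

eq1: (x + 14.866)² + (y + 22.250)² = 49.2760172324²
eq2: (x + 21.274)² + (y + 46.068)² = 69.7351875201²
eq3: (x + 2.242)² + (y + 30.194)² = 45.2643665792²
eq1−eq2, eq1−eq3 (x²,y² cancel):
  -12.816·x − 47.636·y = -576.087260
  25.248·x − 15.888·y = 579.906736
det = -12.816·-15.888 − -47.636·25.248 = 1406.334336
x = (-576.087260·-15.888 − -47.636·579.906736) / 1406.334336 = 26.151187
y = (-12.816·579.906736 − -576.087260·25.248) / 1406.334336 = 5.057806
|P − Q| = √((26.151187 − -7.719)² + (5.057806 − -23.440)²) = 44.264145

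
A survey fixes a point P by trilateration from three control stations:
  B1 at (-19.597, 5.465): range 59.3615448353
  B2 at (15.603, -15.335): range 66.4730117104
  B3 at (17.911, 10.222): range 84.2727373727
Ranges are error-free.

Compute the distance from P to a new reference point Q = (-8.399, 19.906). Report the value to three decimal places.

eq1: (x + 19.597)² + (y − 5.465)² = 59.3615448353²
eq2: (x − 15.603)² + (y + 15.335)² = 66.4730117104²
eq3: (x − 17.911)² + (y − 10.222)² = 84.2727373727²
eq3−eq2, eq3−eq1 (x²,y² cancel):
  -4.616·x − 51.114·y = 2736.555607
  -75.016·x − 9.514·y = 3566.716688
det = -4.616·-9.514 − -51.114·-75.016 = -3790.451200
x = (2736.555607·-9.514 − -51.114·3566.716688) / -3790.451200 = -41.228223
y = (-4.616·3566.716688 − 2736.555607·-75.016) / -3790.451200 = -49.815043
|P − Q| = √((-41.228223 − -8.399)² + (-49.815043 − 19.906)²) = 77.063492

77.063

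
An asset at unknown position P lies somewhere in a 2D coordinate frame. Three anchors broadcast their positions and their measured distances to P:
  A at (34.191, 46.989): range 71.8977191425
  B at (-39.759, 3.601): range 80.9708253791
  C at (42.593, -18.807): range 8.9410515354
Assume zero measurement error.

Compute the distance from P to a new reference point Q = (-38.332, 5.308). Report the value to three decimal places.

80.263

eq1: (x − 34.191)² + (y − 46.989)² = 71.8977191425²
eq2: (x + 39.759)² + (y − 3.601)² = 80.9708253791²
eq3: (x − 42.593)² + (y + 18.807)² = 8.9410515354²
eq3−eq1, eq3−eq2 (x²,y² cancel):
  -16.804·x + 131.592·y = -3880.215911
  -164.704·x + 44.816·y = -7050.453776
det = -16.804·44.816 − 131.592·-164.704 = 20920.640704
x = (-3880.215911·44.816 − 131.592·-7050.453776) / 20920.640704 = 36.035586
y = (-16.804·-7050.453776 − -3880.215911·-164.704) / 20920.640704 = -24.885053
|P − Q| = √((36.035586 − -38.332)² + (-24.885053 − 5.308)²) = 80.263057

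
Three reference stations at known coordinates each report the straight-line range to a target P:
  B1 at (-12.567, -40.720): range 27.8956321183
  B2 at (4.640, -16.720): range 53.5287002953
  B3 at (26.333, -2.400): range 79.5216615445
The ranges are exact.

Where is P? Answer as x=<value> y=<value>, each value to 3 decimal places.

eq1: (x + 12.567)² + (y + 40.720)² = 27.8956321183²
eq2: (x − 4.640)² + (y + 16.720)² = 53.5287002953²
eq3: (x − 26.333)² + (y + 2.400)² = 79.5216615445²
eq1−eq3, eq1−eq2 (x²,y² cancel):
  77.800·x + 76.640·y = -6662.389364
  34.414·x + 48.000·y = -3602.115353
det = 77.800·48.000 − 76.640·34.414 = 1096.911040
x = (-6662.389364·48.000 − 76.640·-3602.115353) / 1096.911040 = -39.865192
y = (77.800·-3602.115353 − -6662.389364·34.414) / 1096.911040 = -46.462389

x=-39.865 y=-46.462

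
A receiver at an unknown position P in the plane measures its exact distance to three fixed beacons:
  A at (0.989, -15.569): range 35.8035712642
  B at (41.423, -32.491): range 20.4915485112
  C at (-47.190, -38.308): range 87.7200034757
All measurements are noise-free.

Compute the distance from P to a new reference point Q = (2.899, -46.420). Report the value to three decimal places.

eq1: (x − 0.989)² + (y + 15.569)² = 35.8035712642²
eq2: (x − 41.423)² + (y + 32.491)² = 20.4915485112²
eq3: (x + 47.190)² + (y + 38.308)² = 87.7200034757²
eq1−eq3, eq1−eq2 (x²,y² cancel):
  -96.358·x − 45.478·y = -2961.876213
  80.868·x − 33.844·y = 3390.150283
det = -96.358·-33.844 − -45.478·80.868 = 6938.855056
x = (-2961.876213·-33.844 − -45.478·3390.150283) / 6938.855056 = 36.665846
y = (-96.358·3390.150283 − -2961.876213·80.868) / 6938.855056 = -12.559290
|P − Q| = √((36.665846 − 2.899)² + (-12.559290 − -46.420)²) = 47.819949

47.820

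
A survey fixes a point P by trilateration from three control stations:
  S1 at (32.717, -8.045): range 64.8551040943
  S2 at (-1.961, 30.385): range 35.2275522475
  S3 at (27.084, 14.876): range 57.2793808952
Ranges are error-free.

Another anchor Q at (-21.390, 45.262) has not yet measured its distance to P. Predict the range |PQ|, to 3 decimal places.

eq1: (x − 32.717)² + (y + 8.045)² = 64.8551040943²
eq2: (x + 1.961)² + (y − 30.385)² = 35.2275522475²
eq3: (x − 27.084)² + (y − 14.876)² = 57.2793808952²
eq1−eq2, eq1−eq3 (x²,y² cancel):
  -69.356·x + 76.860·y = 2757.173722
  -11.266·x + 45.842·y = 744.971369
det = -69.356·45.842 − 76.860·-11.266 = -2313.512992
x = (2757.173722·45.842 − 76.860·744.971369) / -2313.512992 = -29.883497
y = (-69.356·744.971369 − 2757.173722·-11.266) / -2313.512992 = 8.906764
|P − Q| = √((-29.883497 − -21.390)² + (8.906764 − 45.262)²) = 37.334202

37.334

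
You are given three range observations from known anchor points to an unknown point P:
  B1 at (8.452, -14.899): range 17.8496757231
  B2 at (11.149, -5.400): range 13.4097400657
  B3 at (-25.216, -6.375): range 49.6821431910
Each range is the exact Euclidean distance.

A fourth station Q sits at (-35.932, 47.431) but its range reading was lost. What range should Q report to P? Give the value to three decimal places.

81.308

eq1: (x − 8.452)² + (y + 14.899)² = 17.8496757231²
eq2: (x − 11.149)² + (y + 5.400)² = 13.4097400657²
eq3: (x + 25.216)² + (y + 6.375)² = 49.6821431910²
eq3−eq1, eq3−eq2 (x²,y² cancel):
  67.336·x − 17.048·y = 1766.633653
  72.730·x + 1.950·y = 1765.467143
det = 67.336·1.950 − -17.048·72.730 = 1371.206240
x = (1766.633653·1.950 − -17.048·1765.467143) / 1371.206240 = 24.462126
y = (67.336·1765.467143 − 1766.633653·72.730) / 1371.206240 = -7.006802
|P − Q| = √((24.462126 − -35.932)² + (-7.006802 − 47.431)²) = 81.307593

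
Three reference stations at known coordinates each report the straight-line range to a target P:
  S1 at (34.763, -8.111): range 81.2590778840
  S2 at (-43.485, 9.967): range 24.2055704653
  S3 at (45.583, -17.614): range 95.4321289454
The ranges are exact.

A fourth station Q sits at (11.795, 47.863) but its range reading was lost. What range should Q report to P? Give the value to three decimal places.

eq1: (x − 34.763)² + (y + 8.111)² = 81.2590778840²
eq2: (x + 43.485)² + (y − 9.967)² = 24.2055704653²
eq3: (x − 45.583)² + (y + 17.614)² = 95.4321289454²
eq1−eq3, eq1−eq2 (x²,y² cancel):
  21.640·x − 19.006·y = -1390.445101
  -156.496·x + 36.156·y = 6733.159921
det = 21.640·36.156 − -19.006·-156.496 = -2191.947136
x = (-1390.445101·36.156 − -19.006·6733.159921) / -2191.947136 = -35.446797
y = (21.640·6733.159921 − -1390.445101·-156.496) / -2191.947136 = 32.798928
|P − Q| = √((-35.446797 − 11.795)² + (32.798928 − 47.863)²) = 49.585417

49.585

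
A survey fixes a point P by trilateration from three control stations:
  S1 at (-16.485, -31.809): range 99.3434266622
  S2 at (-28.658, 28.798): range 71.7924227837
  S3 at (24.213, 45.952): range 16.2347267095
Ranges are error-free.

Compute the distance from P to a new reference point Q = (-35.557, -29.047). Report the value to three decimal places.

109.277

eq1: (x + 16.485)² + (y + 31.809)² = 99.3434266622²
eq2: (x + 28.658)² + (y − 28.798)² = 71.7924227837²
eq3: (x − 24.213)² + (y − 45.952)² = 16.2347267095²
eq3−eq1, eq3−eq2 (x²,y² cancel):
  -81.396·x − 155.522·y = -11019.838037
  -105.742·x − 34.308·y = -5937.835523
det = -81.396·-34.308 − -155.522·-105.742 = -13652.673356
x = (-11019.838037·-34.308 − -155.522·-5937.835523) / -13652.673356 = 39.947887
y = (-81.396·-5937.835523 − -11019.838037·-105.742) / -13652.673356 = 49.949459
|P − Q| = √((39.947887 − -35.557)² + (49.949459 − -29.047)²) = 109.276844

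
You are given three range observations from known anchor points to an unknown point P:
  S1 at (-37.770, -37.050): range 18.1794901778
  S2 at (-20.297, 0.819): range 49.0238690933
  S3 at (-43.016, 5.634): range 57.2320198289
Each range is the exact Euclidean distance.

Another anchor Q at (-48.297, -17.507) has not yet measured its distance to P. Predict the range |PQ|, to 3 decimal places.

eq1: (x + 37.770)² + (y + 37.050)² = 18.1794901778²
eq2: (x + 20.297)² + (y − 0.819)² = 49.0238690933²
eq3: (x + 43.016)² + (y − 5.634)² = 57.2320198289²
eq1−eq2, eq1−eq3 (x²,y² cancel):
  34.946·x + 75.738·y = -4459.482308
  -10.492·x + 85.368·y = -3862.167419
det = 34.946·85.368 − 75.738·-10.492 = 3777.913224
x = (-4459.482308·85.368 − 75.738·-3862.167419) / 3777.913224 = -23.342053
y = (34.946·-3862.167419 − -4459.482308·-10.492) / 3777.913224 = -48.110208
|P − Q| = √((-23.342053 − -48.297)² + (-48.110208 − -17.507)²) = 39.488045

39.488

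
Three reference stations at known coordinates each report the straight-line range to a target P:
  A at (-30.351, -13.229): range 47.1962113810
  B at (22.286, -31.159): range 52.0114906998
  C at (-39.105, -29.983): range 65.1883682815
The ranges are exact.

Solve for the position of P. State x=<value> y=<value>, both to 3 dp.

eq1: (x + 30.351)² + (y + 13.229)² = 47.1962113810²
eq2: (x − 22.286)² + (y + 31.159)² = 52.0114906998²
eq3: (x + 39.105)² + (y + 29.983)² = 65.1883682815²
eq2−eq3, eq2−eq1 (x²,y² cancel):
  -122.782·x + 2.352·y = -583.695957
  -105.274·x + 35.860·y = 106.353361
det = -122.782·35.860 − 2.352·-105.274 = -4155.358072
x = (-583.695957·35.860 − 2.352·106.353361) / -4155.358072 = 5.097390
y = (-122.782·106.353361 − -583.695957·-105.274) / -4155.358072 = 17.930172

x=5.097 y=17.930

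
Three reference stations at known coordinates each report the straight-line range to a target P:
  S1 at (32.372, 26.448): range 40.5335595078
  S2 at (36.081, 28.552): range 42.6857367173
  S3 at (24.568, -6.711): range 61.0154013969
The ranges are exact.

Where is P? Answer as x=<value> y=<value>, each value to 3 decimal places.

eq1: (x − 32.372)² + (y − 26.448)² = 40.5335595078²
eq2: (x − 36.081)² + (y − 28.552)² = 42.6857367173²
eq3: (x − 24.568)² + (y + 6.711)² = 61.0154013969²
eq2−eq1, eq2−eq3 (x²,y² cancel):
  -7.418·x − 4.208·y = -190.509504
  -23.026·x − 70.526·y = -3369.238209
det = -7.418·-70.526 − -4.208·-23.026 = 426.268460
x = (-190.509504·-70.526 − -4.208·-3369.238209) / 426.268460 = -1.740408
y = (-7.418·-3369.238209 − -190.509504·-23.026) / 426.268460 = 48.341219

x=-1.740 y=48.341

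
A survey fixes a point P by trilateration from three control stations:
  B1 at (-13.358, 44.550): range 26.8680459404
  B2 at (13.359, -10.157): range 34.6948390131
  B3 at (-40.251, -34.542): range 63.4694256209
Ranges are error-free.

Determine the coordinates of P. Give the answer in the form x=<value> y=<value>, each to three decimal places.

eq1: (x + 13.358)² + (y − 44.550)² = 26.8680459404²
eq2: (x − 13.359)² + (y + 10.157)² = 34.6948390131²
eq3: (x + 40.251)² + (y + 34.542)² = 63.4694256209²
eq3−eq2, eq3−eq1 (x²,y² cancel):
  107.220·x + 48.770·y = 292.970900
  53.786·x + 158.184·y = 2656.321995
det = 107.220·158.184 − 48.770·53.786 = 14337.345260
x = (292.970900·158.184 − 48.770·2656.321995) / 14337.345260 = -5.803412
y = (107.220·2656.321995 − 292.970900·53.786) / 14337.345260 = 18.765895

x=-5.803 y=18.766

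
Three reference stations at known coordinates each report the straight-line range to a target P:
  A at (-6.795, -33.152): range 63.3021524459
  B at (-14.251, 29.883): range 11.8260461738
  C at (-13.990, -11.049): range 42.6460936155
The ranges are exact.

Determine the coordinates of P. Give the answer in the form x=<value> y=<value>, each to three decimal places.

eq1: (x + 6.795)² + (y + 33.152)² = 63.3021524459²
eq2: (x + 14.251)² + (y − 29.883)² = 11.8260461738²
eq3: (x + 13.990)² + (y + 11.049)² = 42.6460936155²
eq1−eq2, eq1−eq3 (x²,y² cancel):
  -14.912·x + 126.070·y = 3818.164697
  -14.390·x + 44.206·y = 1361.046576
det = -14.912·44.206 − 126.070·-14.390 = 1154.947428
x = (3818.164697·44.206 − 126.070·1361.046576) / 1154.947428 = -2.425524
y = (-14.912·1361.046576 − 3818.164697·-14.390) / 1154.947428 = 29.999169

x=-2.426 y=29.999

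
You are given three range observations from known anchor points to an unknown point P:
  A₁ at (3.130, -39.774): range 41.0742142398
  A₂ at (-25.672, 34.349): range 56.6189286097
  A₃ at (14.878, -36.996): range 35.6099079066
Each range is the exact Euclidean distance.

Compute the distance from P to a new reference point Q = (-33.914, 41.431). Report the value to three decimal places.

67.483

eq1: (x − 3.130)² + (y + 39.774)² = 41.0742142398²
eq2: (x + 25.672)² + (y − 34.349)² = 56.6189286097²
eq3: (x − 14.878)² + (y + 36.996)² = 35.6099079066²
eq2−eq3, eq2−eq1 (x²,y² cancel):
  81.100·x − 142.690·y = 1688.791051
  57.604·x − 148.246·y = 1271.474592
det = 81.100·-148.246 − -142.690·57.604 = -3803.235840
x = (1688.791051·-148.246 − -142.690·1271.474592) / -3803.235840 = 18.123990
y = (81.100·1271.474592 − 1688.791051·57.604) / -3803.235840 = -1.534343
|P − Q| = √((18.123990 − -33.914)² + (-1.534343 − 41.431)²) = 67.483132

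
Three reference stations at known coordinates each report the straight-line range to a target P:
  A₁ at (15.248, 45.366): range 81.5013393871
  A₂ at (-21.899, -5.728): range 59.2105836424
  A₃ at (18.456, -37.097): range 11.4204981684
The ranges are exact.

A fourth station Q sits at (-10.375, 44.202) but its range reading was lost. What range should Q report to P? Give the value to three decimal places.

88.611

eq1: (x − 15.248)² + (y − 45.366)² = 81.5013393871²
eq2: (x + 21.899)² + (y + 5.728)² = 59.2105836424²
eq3: (x − 18.456)² + (y + 37.097)² = 11.4204981684²
eq2−eq1, eq2−eq3 (x²,y² cancel):
  74.294·x + 102.188·y = -1358.375832
  80.710·x − 62.738·y = 4579.900597
det = 74.294·-62.738 − 102.188·80.710 = -12908.650452
x = (-1358.375832·-62.738 − 102.188·4579.900597) / -12908.650452 = 29.653688
y = (74.294·4579.900597 − -1358.375832·80.710) / -12908.650452 = -34.852106
|P − Q| = √((29.653688 − -10.375)² + (-34.852106 − 44.202)²) = 88.610651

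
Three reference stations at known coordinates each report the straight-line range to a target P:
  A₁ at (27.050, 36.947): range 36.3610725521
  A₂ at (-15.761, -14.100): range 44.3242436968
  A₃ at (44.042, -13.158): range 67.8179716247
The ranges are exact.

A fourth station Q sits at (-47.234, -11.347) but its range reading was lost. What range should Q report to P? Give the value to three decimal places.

eq1: (x − 27.050)² + (y − 36.947)² = 36.3610725521²
eq2: (x + 15.761)² + (y + 14.100)² = 44.3242436968²
eq3: (x − 44.042)² + (y + 13.158)² = 67.8179716247²
eq3−eq1, eq3−eq2 (x²,y² cancel):
  -33.984·x + 100.210·y = 3261.102259
  -119.606·x − 1.884·y = 969.027089
det = -33.984·-1.884 − 100.210·-119.606 = 12049.743116
x = (3261.102259·-1.884 − 100.210·969.027089) / 12049.743116 = -8.568657
y = (-33.984·969.027089 − 3261.102259·-119.606) / 12049.743116 = 29.636813
|P − Q| = √((-8.568657 − -47.234)² + (29.636813 − -11.347)²) = 56.344313

56.344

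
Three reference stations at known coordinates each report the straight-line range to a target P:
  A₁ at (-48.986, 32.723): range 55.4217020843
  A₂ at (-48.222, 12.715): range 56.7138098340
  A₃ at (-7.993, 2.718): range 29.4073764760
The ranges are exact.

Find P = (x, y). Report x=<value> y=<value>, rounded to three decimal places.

x=6.270 y=28.435

eq1: (x + 48.986)² + (y − 32.723)² = 55.4217020843²
eq2: (x + 48.222)² + (y − 12.715)² = 56.7138098340²
eq3: (x + 7.993)² + (y − 2.718)² = 29.4073764760²
eq2−eq3, eq2−eq1 (x²,y² cancel):
  80.458·x − 19.994·y = -64.094501
  -1.528·x + 40.016·y = 1128.281580
det = 80.458·40.016 − -19.994·-1.528 = 3189.056496
x = (-64.094501·40.016 − -19.994·1128.281580) / 3189.056496 = 6.269584
y = (80.458·1128.281580 − -64.094501·-1.528) / 3189.056496 = 28.435164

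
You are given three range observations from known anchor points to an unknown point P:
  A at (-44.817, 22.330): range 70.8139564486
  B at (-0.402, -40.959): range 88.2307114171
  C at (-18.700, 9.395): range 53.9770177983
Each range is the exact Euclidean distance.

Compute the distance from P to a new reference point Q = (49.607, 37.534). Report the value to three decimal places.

27.904

eq1: (x + 44.817)² + (y − 22.330)² = 70.8139564486²
eq2: (x + 0.402)² + (y + 40.959)² = 88.2307114171²
eq3: (x + 18.700)² + (y − 9.395)² = 53.9770177983²
eq3−eq2, eq3−eq1 (x²,y² cancel):
  36.596·x − 100.708·y = -3631.294727
  -52.234·x + 25.870·y = -31.861614
det = 36.596·25.870 − -100.708·-52.234 = -4313.643152
x = (-3631.294727·25.870 − -100.708·-31.861614) / -4313.643152 = 22.521639
y = (36.596·-31.861614 − -3631.294727·-52.234) / -4313.643152 = 44.241735
|P − Q| = √((22.521639 − 49.607)² + (44.241735 − 37.534)²) = 27.903593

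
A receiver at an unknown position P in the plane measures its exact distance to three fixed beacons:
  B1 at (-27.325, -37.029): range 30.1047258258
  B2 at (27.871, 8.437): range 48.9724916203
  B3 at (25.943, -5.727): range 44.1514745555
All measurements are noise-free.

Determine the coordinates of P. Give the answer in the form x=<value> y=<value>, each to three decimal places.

x=-18.130 y=-8.363

eq1: (x + 27.325)² + (y + 37.029)² = 30.1047258258²
eq2: (x − 27.871)² + (y − 8.437)² = 48.9724916203²
eq3: (x − 25.943)² + (y + 5.727)² = 44.1514745555²
eq1−eq3, eq1−eq2 (x²,y² cancel):
  106.536·x + 62.604·y = -2455.022876
  110.392·x + 90.932·y = -2761.837274
det = 106.536·90.932 − 62.604·110.392 = 2776.550784
x = (-2455.022876·90.932 − 62.604·-2761.837274) / 2776.550784 = -18.129717
y = (106.536·-2761.837274 − -2455.022876·110.392) / 2776.550784 = -8.362970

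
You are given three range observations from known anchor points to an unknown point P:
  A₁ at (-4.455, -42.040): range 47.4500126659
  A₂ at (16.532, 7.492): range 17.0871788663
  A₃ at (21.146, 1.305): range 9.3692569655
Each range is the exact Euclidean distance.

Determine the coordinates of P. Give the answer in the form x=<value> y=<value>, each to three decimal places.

eq1: (x + 4.455)² + (y + 42.040)² = 47.4500126659²
eq2: (x − 16.532)² + (y − 7.492)² = 17.0871788663²
eq3: (x − 21.146)² + (y − 1.305)² = 9.3692569655²
eq1−eq2, eq1−eq3 (x²,y² cancel):
  41.974·x + 99.064·y = 501.760483
  51.202·x + 86.690·y = 825.368442
det = 41.974·86.690 − 99.064·51.202 = -1433.548868
x = (501.760483·86.690 − 99.064·825.368442) / -1433.548868 = 26.693672
y = (41.974·825.368442 − 501.760483·51.202) / -1433.548868 = -6.245253

x=26.694 y=-6.245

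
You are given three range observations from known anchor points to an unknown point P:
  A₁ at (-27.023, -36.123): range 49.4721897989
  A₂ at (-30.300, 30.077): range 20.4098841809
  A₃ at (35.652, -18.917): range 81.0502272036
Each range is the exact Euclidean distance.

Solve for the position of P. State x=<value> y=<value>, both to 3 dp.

eq1: (x + 27.023)² + (y + 36.123)² = 49.4721897989²
eq2: (x + 30.300)² + (y − 30.077)² = 20.4098841809²
eq3: (x − 35.652)² + (y + 18.917)² = 81.0502272036²
eq1−eq2, eq1−eq3 (x²,y² cancel):
  -6.554·x + 132.400·y = 1818.536462
  125.350·x + 34.412·y = -4527.837431
det = -6.554·34.412 − 132.400·125.350 = -16821.876248
x = (1818.536462·34.412 − 132.400·-4527.837431) / -16821.876248 = -39.357391
y = (-6.554·-4527.837431 − 1818.536462·125.350) / -16821.876248 = 11.786919

x=-39.357 y=11.787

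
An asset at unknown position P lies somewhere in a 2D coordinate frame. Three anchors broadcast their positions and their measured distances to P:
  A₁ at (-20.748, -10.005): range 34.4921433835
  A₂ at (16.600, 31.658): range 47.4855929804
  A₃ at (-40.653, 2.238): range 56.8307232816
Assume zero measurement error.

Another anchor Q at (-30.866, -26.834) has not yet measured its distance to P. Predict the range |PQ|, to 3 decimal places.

45.515

eq1: (x + 20.748)² + (y + 10.005)² = 34.4921433835²
eq2: (x − 16.600)² + (y − 31.658)² = 47.4855929804²
eq3: (x + 40.653)² + (y − 2.238)² = 56.8307232816²
eq3−eq2, eq3−eq1 (x²,y² cancel):
  114.506·x + 58.840·y = 594.963479
  39.810·x − 24.486·y = 912.927630
det = 114.506·-24.486 − 58.840·39.810 = -5146.214316
x = (594.963479·-24.486 − 58.840·912.927630) / -5146.214316 = 13.268965
y = (114.506·912.927630 − 594.963479·39.810) / -5146.214316 = -15.710616
|P − Q| = √((13.268965 − -30.866)² + (-15.710616 − -26.834)²) = 45.515105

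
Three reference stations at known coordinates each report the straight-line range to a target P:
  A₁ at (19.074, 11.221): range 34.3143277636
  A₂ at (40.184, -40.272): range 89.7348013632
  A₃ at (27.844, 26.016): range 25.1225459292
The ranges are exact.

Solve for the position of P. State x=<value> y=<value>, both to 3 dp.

x=10.875 y=44.541

eq1: (x − 19.074)² + (y − 11.221)² = 34.3143277636²
eq2: (x − 40.184)² + (y + 40.272)² = 89.7348013632²
eq3: (x − 27.844)² + (y − 26.016)² = 25.1225459292²
eq1−eq3, eq1−eq2 (x²,y² cancel):
  17.540·x + 29.590·y = 1508.723051
  42.220·x − 102.986·y = -4128.001963
det = 17.540·-102.986 − 29.590·42.220 = -3055.664240
x = (1508.723051·-102.986 − 29.590·-4128.001963) / -3055.664240 = 10.874812
y = (17.540·-4128.001963 − 1508.723051·42.220) / -3055.664240 = 44.541360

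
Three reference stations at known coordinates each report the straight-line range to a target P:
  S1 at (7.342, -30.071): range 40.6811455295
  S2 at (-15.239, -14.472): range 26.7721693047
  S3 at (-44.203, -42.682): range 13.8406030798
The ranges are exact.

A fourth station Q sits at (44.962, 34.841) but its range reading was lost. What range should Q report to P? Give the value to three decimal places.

104.357

eq1: (x − 7.342)² + (y + 30.071)² = 40.6811455295²
eq2: (x + 15.239)² + (y + 14.472)² = 26.7721693047²
eq3: (x + 44.203)² + (y + 42.682)² = 13.8406030798²
eq1−eq3, eq1−eq2 (x²,y² cancel):
  -103.090·x − 25.222·y = 4280.881636
  -45.162·x + 31.198·y = 421.702452
det = -103.090·31.198 − -25.222·-45.162 = -4355.277784
x = (4280.881636·31.198 − -25.222·421.702452) / -4355.277784 = -33.107217
y = (-103.090·421.702452 − 4280.881636·-45.162) / -4355.277784 = -34.408797
|P − Q| = √((-33.107217 − 44.962)² + (-34.408797 − 34.841)²) = 104.356777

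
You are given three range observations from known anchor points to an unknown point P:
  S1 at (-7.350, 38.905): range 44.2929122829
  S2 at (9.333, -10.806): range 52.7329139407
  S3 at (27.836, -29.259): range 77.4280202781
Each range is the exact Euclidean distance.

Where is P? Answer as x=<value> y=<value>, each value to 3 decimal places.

eq1: (x + 7.350)² + (y − 38.905)² = 44.2929122829²
eq2: (x − 9.333)² + (y + 10.806)² = 52.7329139407²
eq3: (x − 27.836)² + (y + 29.259)² = 77.4280202781²
eq3−eq2, eq3−eq1 (x²,y² cancel):
  -37.006·x + 36.906·y = 1787.280660
  -70.372·x + 136.328·y = 3969.925794
det = -37.006·136.328 − 36.906·-70.372 = -2447.804936
x = (1787.280660·136.328 − 36.906·3969.925794) / -2447.804936 = -39.685481
y = (-37.006·3969.925794 − 1787.280660·-70.372) / -2447.804936 = 8.634903

x=-39.685 y=8.635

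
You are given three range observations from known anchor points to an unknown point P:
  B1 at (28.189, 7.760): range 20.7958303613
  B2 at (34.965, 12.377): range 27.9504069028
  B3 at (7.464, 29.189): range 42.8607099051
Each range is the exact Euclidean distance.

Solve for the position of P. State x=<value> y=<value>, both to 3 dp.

x=20.610 y=-11.606

eq1: (x − 28.189)² + (y − 7.760)² = 20.7958303613²
eq2: (x − 34.965)² + (y − 12.377)² = 27.9504069028²
eq3: (x − 7.464)² + (y − 29.189)² = 42.8607099051²
eq3−eq2, eq3−eq1 (x²,y² cancel):
  55.002·x − 33.624·y = 1523.847545
  41.450·x − 42.858·y = 1351.702197
det = 55.002·-42.858 − -33.624·41.450 = -963.560916
x = (1523.847545·-42.858 − -33.624·1351.702197) / -963.560916 = 20.610449
y = (55.002·1351.702197 − 1523.847545·41.450) / -963.560916 = -11.605746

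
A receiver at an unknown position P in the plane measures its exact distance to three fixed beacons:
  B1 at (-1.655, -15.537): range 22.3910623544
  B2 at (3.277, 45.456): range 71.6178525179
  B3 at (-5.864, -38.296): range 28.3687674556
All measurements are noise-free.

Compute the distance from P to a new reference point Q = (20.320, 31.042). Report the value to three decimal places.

55.500

eq1: (x + 1.655)² + (y + 15.537)² = 22.3910623544²
eq2: (x − 3.277)² + (y − 45.456)² = 71.6178525179²
eq3: (x + 5.864)² + (y + 38.296)² = 28.3687674556²
eq3−eq2, eq3−eq1 (x²,y² cancel):
  18.282·x + 167.504·y = -3748.313279
  8.418·x + 45.518·y = -953.405424
det = 18.282·45.518 − 167.504·8.418 = -577.888596
x = (-3748.313279·45.518 − 167.504·-953.405424) / -577.888596 = 18.890322
y = (18.282·-953.405424 − -3748.313279·8.418) / -577.888596 = -24.439214
|P − Q| = √((18.890322 − 20.320)² + (-24.439214 − 31.042)²) = 55.499632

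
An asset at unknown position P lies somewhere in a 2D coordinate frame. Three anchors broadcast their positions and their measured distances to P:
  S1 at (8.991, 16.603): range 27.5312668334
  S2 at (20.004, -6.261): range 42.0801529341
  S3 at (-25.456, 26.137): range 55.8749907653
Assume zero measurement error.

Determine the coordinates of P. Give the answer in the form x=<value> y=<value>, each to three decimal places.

x=29.763 y=34.672

eq1: (x − 8.991)² + (y − 16.603)² = 27.5312668334²
eq2: (x − 20.004)² + (y + 6.261)² = 42.0801529341²
eq3: (x + 25.456)² + (y − 26.137)² = 55.8749907653²
eq2−eq3, eq2−eq1 (x²,y² cancel):
  -90.920·x + 64.796·y = -459.484754
  -22.026·x + 45.728·y = 929.906171
det = -90.920·45.728 − 64.796·-22.026 = -2730.393064
x = (-459.484754·45.728 − 64.796·929.906171) / -2730.393064 = 29.763304
y = (-90.920·929.906171 − -459.484754·-22.026) / -2730.393064 = 34.671814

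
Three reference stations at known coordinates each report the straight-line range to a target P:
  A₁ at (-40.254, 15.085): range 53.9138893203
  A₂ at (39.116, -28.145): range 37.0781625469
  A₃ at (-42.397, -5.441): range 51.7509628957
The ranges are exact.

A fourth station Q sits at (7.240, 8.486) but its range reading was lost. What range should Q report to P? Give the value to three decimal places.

eq1: (x + 40.254)² + (y − 15.085)² = 53.9138893203²
eq2: (x − 39.116)² + (y + 28.145)² = 37.0781625469²
eq3: (x + 42.397)² + (y + 5.441)² = 51.7509628957²
eq3−eq2, eq3−eq1 (x²,y² cancel):
  163.026·x − 45.408·y = 1798.464414
  4.286·x + 41.052·y = -207.713650
det = 163.026·41.052 − -45.408·4.286 = 6887.162040
x = (1798.464414·41.052 − -45.408·-207.713650) / 6887.162040 = 9.350542
y = (163.026·-207.713650 − 1798.464414·4.286) / 6887.162040 = -6.036005
|P − Q| = √((9.350542 − 7.240)² + (-6.036005 − 8.486)²) = 14.674570

14.675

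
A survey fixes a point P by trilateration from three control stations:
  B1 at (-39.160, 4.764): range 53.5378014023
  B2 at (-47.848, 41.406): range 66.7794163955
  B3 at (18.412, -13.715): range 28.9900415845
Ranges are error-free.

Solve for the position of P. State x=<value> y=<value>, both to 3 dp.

eq1: (x + 39.160)² + (y − 4.764)² = 53.5378014023²
eq2: (x + 47.848)² + (y − 41.406)² = 66.7794163955²
eq3: (x − 18.412)² + (y + 13.715)² = 28.9900415845²
eq3−eq2, eq3−eq1 (x²,y² cancel):
  -132.520·x + 110.242·y = -142.282972
  -115.144·x + 36.958·y = -996.775341
det = -132.520·36.958 − 110.242·-115.144 = 7796.030688
x = (-142.282972·36.958 − 110.242·-996.775341) / 7796.030688 = 13.420677
y = (-132.520·-996.775341 − -142.282972·-115.144) / 7796.030688 = 14.842122

x=13.421 y=14.842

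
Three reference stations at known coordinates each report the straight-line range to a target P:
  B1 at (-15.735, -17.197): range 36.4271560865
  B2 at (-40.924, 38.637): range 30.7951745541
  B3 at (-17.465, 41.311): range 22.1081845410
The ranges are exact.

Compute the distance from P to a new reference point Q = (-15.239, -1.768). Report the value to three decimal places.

eq1: (x + 15.735)² + (y + 17.197)² = 36.4271560865²
eq2: (x + 40.924)² + (y − 38.637)² = 30.7951745541²
eq3: (x + 17.465)² + (y − 41.311)² = 22.1081845410²
eq3−eq2, eq3−eq1 (x²,y² cancel):
  -46.918·x − 5.348·y = 696.395647
  3.460·x − 117.016·y = -2306.463789
det = -46.918·-117.016 − -5.348·3.460 = 5508.660768
x = (696.395647·-117.016 − -5.348·-2306.463789) / 5508.660768 = -17.032162
y = (-46.918·-2306.463789 − 696.395647·3.460) / 5508.660768 = 19.207053
|P − Q| = √((-17.032162 − -15.239)² + (19.207053 − -1.768)²) = 21.051562

21.052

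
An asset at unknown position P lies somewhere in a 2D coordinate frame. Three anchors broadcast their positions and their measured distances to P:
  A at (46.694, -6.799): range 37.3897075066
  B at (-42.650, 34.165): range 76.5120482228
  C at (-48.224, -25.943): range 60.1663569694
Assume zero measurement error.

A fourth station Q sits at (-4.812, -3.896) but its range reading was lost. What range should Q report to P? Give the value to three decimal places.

eq1: (x − 46.694)² + (y + 6.799)² = 37.3897075066²
eq2: (x + 42.650)² + (y − 34.165)² = 76.5120482228²
eq3: (x + 48.224)² + (y + 25.943)² = 60.1663569694²
eq3−eq1, eq3−eq2 (x²,y² cancel):
  189.836·x + 38.288·y = 1449.962896
  11.148·x + 120.216·y = -2246.426712
det = 189.836·120.216 − 38.288·11.148 = 22394.489952
x = (1449.962896·120.216 − 38.288·-2246.426712) / 22394.489952 = 11.624285
y = (189.836·-2246.426712 − 1449.962896·11.148) / 22394.489952 = -19.764542
|P − Q| = √((11.624285 − -4.812)² + (-19.764542 − -3.896)²) = 22.846490

22.846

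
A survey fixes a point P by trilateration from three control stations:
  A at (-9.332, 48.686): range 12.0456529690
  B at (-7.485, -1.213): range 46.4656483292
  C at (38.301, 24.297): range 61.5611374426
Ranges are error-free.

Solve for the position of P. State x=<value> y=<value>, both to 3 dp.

x=-20.195 y=43.481

eq1: (x + 9.332)² + (y − 48.686)² = 12.0456529690²
eq2: (x + 7.485)² + (y + 1.213)² = 46.4656483292²
eq3: (x − 38.301)² + (y − 24.297)² = 61.5611374426²
eq1−eq2, eq1−eq3 (x²,y² cancel):
  3.694·x − 99.798·y = -4413.874945
  95.266·x − 48.778·y = -4044.777898
det = 3.694·-48.778 − -99.798·95.266 = 9327.170336
x = (-4413.874945·-48.778 − -99.798·-4044.777898) / 9327.170336 = -20.194844
y = (3.694·-4044.777898 − -4413.874945·95.266) / 9327.170336 = 43.480583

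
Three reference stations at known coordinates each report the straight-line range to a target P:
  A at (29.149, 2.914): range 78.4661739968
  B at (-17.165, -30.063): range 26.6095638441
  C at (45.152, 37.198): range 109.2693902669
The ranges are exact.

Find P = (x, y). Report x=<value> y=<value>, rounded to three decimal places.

x=-43.550 y=-26.612

eq1: (x − 29.149)² + (y − 2.914)² = 78.4661739968²
eq2: (x + 17.165)² + (y + 30.063)² = 26.6095638441²
eq3: (x − 45.152)² + (y − 37.198)² = 109.2693902669²
eq1−eq2, eq1−eq3 (x²,y² cancel):
  -92.628·x − 65.954·y = 5789.137171
  32.006·x + 68.568·y = -3218.620477
det = -92.628·68.568 − -65.954·32.006 = -4240.392980
x = (5789.137171·68.568 − -65.954·-3218.620477) / -4240.392980 = -43.549893
y = (-92.628·-3218.620477 − 5789.137171·32.006) / -4240.392980 = -26.612452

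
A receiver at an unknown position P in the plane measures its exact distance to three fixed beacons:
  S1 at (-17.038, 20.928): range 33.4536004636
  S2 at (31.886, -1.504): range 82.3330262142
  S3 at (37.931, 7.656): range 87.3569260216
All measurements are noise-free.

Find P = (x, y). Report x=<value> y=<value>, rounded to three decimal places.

x=-49.312 y=12.122

eq1: (x + 17.038)² + (y − 20.928)² = 33.4536004636²
eq2: (x − 31.886)² + (y + 1.504)² = 82.3330262142²
eq3: (x − 37.931)² + (y − 7.656)² = 87.3569260216²
eq2−eq3, eq2−eq1 (x²,y² cancel):
  12.090·x + 18.320·y = -374.109233
  -97.848·x + 44.864·y = 5368.879438
det = 12.090·44.864 − 18.320·-97.848 = 2334.981120
x = (-374.109233·44.864 − 18.320·5368.879438) / 2334.981120 = -49.311708
y = (12.090·5368.879438 − -374.109233·-97.848) / 2334.981120 = 12.121688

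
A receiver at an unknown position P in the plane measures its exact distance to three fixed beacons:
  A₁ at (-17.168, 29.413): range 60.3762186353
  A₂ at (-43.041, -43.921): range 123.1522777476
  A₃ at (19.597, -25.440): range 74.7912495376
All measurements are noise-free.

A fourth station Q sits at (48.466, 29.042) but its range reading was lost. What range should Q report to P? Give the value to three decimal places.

18.866

eq1: (x + 17.168)² + (y − 29.413)² = 60.3762186353²
eq2: (x + 43.041)² + (y + 43.921)² = 123.1522777476²
eq3: (x − 19.597)² + (y + 25.440)² = 74.7912495376²
eq2−eq1, eq2−eq3 (x²,y² cancel):
  51.746·x + 146.668·y = 8899.478609
  125.276·x + 36.962·y = 6822.406594
det = 51.746·36.962 − 146.668·125.276 = -16461.344716
x = (8899.478609·36.962 − 146.668·6822.406594) / -16461.344716 = 40.803848
y = (51.746·6822.406594 − 8899.478609·125.276) / -16461.344716 = 46.281689
|P − Q| = √((40.803848 − 48.466)² + (46.281689 − 29.042)²) = 18.865721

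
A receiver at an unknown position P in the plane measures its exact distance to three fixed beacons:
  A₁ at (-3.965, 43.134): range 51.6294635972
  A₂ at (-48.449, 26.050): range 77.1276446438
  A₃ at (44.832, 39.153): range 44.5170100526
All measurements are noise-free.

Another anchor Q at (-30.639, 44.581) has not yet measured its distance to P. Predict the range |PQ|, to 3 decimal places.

eq1: (x + 3.965)² + (y − 43.134)² = 51.6294635972²
eq2: (x + 48.449)² + (y − 26.050)² = 77.1276446438²
eq3: (x − 44.832)² + (y − 39.153)² = 44.5170100526²
eq1−eq3, eq1−eq2 (x²,y² cancel):
  97.594·x − 7.962·y = 2350.439779
  -88.968·x − 34.168·y = -2133.427137
det = 97.594·-34.168 − -7.962·-88.968 = -4042.955008
x = (2350.439779·-34.168 − -7.962·-2133.427137) / -4042.955008 = 24.065609
y = (97.594·-2133.427137 − 2350.439779·-88.968) / -4042.955008 = -0.223658
|P − Q| = √((24.065609 − -30.639)² + (-0.223658 − 44.581)²) = 70.711043

70.711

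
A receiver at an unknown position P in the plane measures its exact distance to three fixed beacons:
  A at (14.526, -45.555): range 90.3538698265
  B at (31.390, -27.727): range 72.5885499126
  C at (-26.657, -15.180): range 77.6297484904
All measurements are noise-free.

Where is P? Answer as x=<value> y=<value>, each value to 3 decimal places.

x=23.122 y=44.389

eq1: (x − 14.526)² + (y + 45.555)² = 90.3538698265²
eq2: (x − 31.390)² + (y + 27.727)² = 72.5885499126²
eq3: (x + 26.657)² + (y + 15.180)² = 77.6297484904²
eq3−eq2, eq3−eq1 (x²,y² cancel):
  116.094·x − 25.094·y = 1570.370852
  82.366·x − 60.750·y = -792.209290
det = 116.094·-60.750 − -25.094·82.366 = -4985.818096
x = (1570.370852·-60.750 − -25.094·-792.209290) / -4985.818096 = 23.121527
y = (116.094·-792.209290 − 1570.370852·82.366) / -4985.818096 = 44.389087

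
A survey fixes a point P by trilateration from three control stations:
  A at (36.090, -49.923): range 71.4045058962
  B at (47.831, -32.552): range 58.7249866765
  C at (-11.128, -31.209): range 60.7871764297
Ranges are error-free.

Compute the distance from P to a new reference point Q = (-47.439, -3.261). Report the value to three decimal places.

72.875

eq1: (x − 36.090)² + (y + 49.923)² = 71.4045058962²
eq2: (x − 47.831)² + (y + 32.552)² = 58.7249866765²
eq3: (x + 11.128)² + (y + 31.209)² = 60.7871764297²
eq1−eq2, eq1−eq3 (x²,y² cancel):
  23.482·x + 34.742·y = 1202.622638
  -94.436·x + 37.428·y = -1293.437320
det = 23.482·37.428 − 34.742·-94.436 = 4159.779808
x = (1202.622638·37.428 − 34.742·-1293.437320) / 4159.779808 = 21.623346
y = (23.482·-1293.437320 − 1202.622638·-94.436) / 4159.779808 = 20.000668
|P − Q| = √((21.623346 − -47.439)² + (20.000668 − -3.261)²) = 72.874638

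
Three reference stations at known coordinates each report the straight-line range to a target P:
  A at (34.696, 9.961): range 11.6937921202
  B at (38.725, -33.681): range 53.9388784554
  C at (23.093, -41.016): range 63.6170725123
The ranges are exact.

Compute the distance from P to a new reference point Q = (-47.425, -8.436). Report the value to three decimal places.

eq1: (x − 34.696)² + (y − 9.961)² = 11.6937921202²
eq2: (x − 38.725)² + (y + 33.681)² = 53.9388784554²
eq3: (x − 23.093)² + (y + 41.016)² = 63.6170725123²
eq1−eq2, eq1−eq3 (x²,y² cancel):
  8.058·x − 87.284·y = -1441.656386
  -23.206·x − 101.954·y = -2997.822173
det = 8.058·-101.954 − -87.284·-23.206 = -2847.057836
x = (-1441.656386·-101.954 − -87.284·-2997.822173) / -2847.057836 = 40.279925
y = (8.058·-2997.822173 − -1441.656386·-23.206) / -2847.057836 = 20.235461
|P − Q| = √((40.279925 − -47.425)² + (20.235461 − -8.436)²) = 92.272458

92.272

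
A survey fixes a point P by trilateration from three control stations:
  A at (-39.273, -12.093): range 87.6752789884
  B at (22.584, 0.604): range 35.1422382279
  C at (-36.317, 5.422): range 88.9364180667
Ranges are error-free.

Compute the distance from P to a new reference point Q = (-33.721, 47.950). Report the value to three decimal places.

108.631

eq1: (x + 39.273)² + (y + 12.093)² = 87.6752789884²
eq2: (x − 22.584)² + (y − 0.604)² = 35.1422382279²
eq3: (x + 36.317)² + (y − 5.422)² = 88.9364180667²
eq1−eq2, eq1−eq3 (x²,y² cancel):
  123.714·x + 25.394·y = 5273.770332
  5.912·x + 35.030·y = -563.018518
det = 123.714·35.030 − 25.394·5.912 = 4183.572092
x = (5273.770332·35.030 − 25.394·-563.018518) / 4183.572092 = 47.575962
y = (123.714·-563.018518 − 5273.770332·5.912) / 4183.572092 = -24.101844
|P − Q| = √((47.575962 − -33.721)² + (-24.101844 − 47.950)²) = 108.630863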